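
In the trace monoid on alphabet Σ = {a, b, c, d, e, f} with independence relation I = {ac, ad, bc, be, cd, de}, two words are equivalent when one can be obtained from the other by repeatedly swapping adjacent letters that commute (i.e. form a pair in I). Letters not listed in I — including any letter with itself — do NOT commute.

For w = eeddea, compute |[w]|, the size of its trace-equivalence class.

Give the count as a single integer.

15

#0=e has no predecessor
#1=e depends on [0:e]
#2=d has no predecessor
#3=d depends on [2:d]
#4=e depends on [1:e]
#5=a depends on [4:e]
sources: [0:e, 2:d]
N(rest) = Σ N(rest − s) over sources s of rest; N(one piece) = 1:
  size 1 → [3]=1  [5]=1
  size 2 → [2,3]=1  [3,5]=2  [4,5]=1
  size 3 → [1,4,5]=1  [2,3,5]=3  [3,4,5]=3
  size 4 → [0,1,4,5]=1  [1,3,4,5]=4  [2,3,4,5]=6
  first=0(e) contributes 10
  first=2(d) contributes 5
|[w]| = 15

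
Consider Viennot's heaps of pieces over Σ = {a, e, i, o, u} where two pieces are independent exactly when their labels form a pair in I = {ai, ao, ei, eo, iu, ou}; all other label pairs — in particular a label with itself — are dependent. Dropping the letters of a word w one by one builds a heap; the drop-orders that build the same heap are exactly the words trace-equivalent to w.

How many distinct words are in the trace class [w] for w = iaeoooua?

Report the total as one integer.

70

piece 0:i — minimal
piece 1:a — minimal
piece 2:e rests on {1:a}
piece 3:o rests on {0:i}
piece 4:o rests on {3:o}
piece 5:o rests on {4:o}
piece 6:u rests on {2:e}
piece 7:a rests on {6:u}
minimal pieces: {0:i, 1:a}
ways to finish when only these pieces remain (= sum over removing one remaining piece with nothing left below it):
  1 left: {5}→1  {7}→1
  2 left: {4,5}→1  {5,7}→2  {6,7}→1
  3 left: {2,6,7}→1  {3,4,5}→1  {4,5,7}→3  {5,6,7}→3
  4 left: {0,3,4,5}→1  {1,2,6,7}→1  {2,5,6,7}→4  {3,4,5,7}→4  {4,5,6,7}→6
  5 left: {0,3,4,5,7}→5  {1,2,5,6,7}→5  {2,4,5,6,7}→10  {3,4,5,6,7}→10
  6 left: {0,3,4,5,6,7}→15  {1,2,4,5,6,7}→15  {2,3,4,5,6,7}→20
  placing 0:i first → 35 extensions
  placing 1:a first → 35 extensions
total linear extensions = 70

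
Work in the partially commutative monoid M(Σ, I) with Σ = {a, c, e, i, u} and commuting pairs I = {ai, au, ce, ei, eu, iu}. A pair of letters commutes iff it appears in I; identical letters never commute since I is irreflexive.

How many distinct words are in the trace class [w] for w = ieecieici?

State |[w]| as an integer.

#0=i has no predecessor
#1=e has no predecessor
#2=e depends on [1:e]
#3=c depends on [0:i]
#4=i depends on [3:c]
#5=e depends on [2:e]
#6=i depends on [4:i]
#7=c depends on [6:i]
#8=i depends on [7:c]
sources: [0:i, 1:e]
N(rest) = Σ N(rest − s) over sources s of rest; N(one piece) = 1:
  size 1 → [5]=1  [8]=1
  size 2 → [2,5]=1  [5,8]=2  [7,8]=1
  size 3 → [1,2,5]=1  [2,5,8]=3  [5,7,8]=3  [6,7,8]=1
  size 4 → [1,2,5,8]=4  [2,5,7,8]=6  [4,6,7,8]=1  [5,6,7,8]=4
  size 5 → [1,2,5,7,8]=10  [2,5,6,7,8]=10  [3,4,6,7,8]=1  [4,5,6,7,8]=5
  size 6 → [0,3,4,6,7,8]=1  [1,2,5,6,7,8]=20  [2,4,5,6,7,8]=15  [3,4,5,6,7,8]=6
  size 7 → [0,3,4,5,6,7,8]=7  [1,2,4,5,6,7,8]=35  [2,3,4,5,6,7,8]=21
  first=0(i) contributes 56
  first=1(e) contributes 28
|[w]| = 84

84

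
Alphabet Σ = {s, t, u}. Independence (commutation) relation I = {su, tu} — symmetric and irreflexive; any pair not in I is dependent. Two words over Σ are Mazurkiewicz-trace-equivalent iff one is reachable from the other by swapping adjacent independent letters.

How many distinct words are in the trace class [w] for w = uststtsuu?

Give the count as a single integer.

84

piece 0:u — minimal
piece 1:s — minimal
piece 2:t rests on {1:s}
piece 3:s rests on {2:t}
piece 4:t rests on {3:s}
piece 5:t rests on {4:t}
piece 6:s rests on {5:t}
piece 7:u rests on {0:u}
piece 8:u rests on {7:u}
minimal pieces: {0:u, 1:s}
ways to finish when only these pieces remain (= sum over removing one remaining piece with nothing left below it):
  1 left: {6}→1  {8}→1
  2 left: {5,6}→1  {6,8}→2  {7,8}→1
  3 left: {0,7,8}→1  {4,5,6}→1  {5,6,8}→3  {6,7,8}→3
  4 left: {0,6,7,8}→4  {3,4,5,6}→1  {4,5,6,8}→4  {5,6,7,8}→6
  5 left: {0,5,6,7,8}→10  {2,3,4,5,6}→1  {3,4,5,6,8}→5  {4,5,6,7,8}→10
  6 left: {0,4,5,6,7,8}→20  {1,2,3,4,5,6}→1  {2,3,4,5,6,8}→6  {3,4,5,6,7,8}→15
  7 left: {0,3,4,5,6,7,8}→35  {1,2,3,4,5,6,8}→7  {2,3,4,5,6,7,8}→21
  placing 0:u first → 28 extensions
  placing 1:s first → 56 extensions
total linear extensions = 84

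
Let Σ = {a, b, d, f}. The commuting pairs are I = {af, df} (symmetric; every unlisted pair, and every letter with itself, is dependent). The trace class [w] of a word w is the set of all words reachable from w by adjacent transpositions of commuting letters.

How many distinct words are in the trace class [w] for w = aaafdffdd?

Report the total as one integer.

84

#0=a has no predecessor
#1=a depends on [0:a]
#2=a depends on [1:a]
#3=f has no predecessor
#4=d depends on [2:a]
#5=f depends on [3:f]
#6=f depends on [5:f]
#7=d depends on [4:d]
#8=d depends on [7:d]
sources: [0:a, 3:f]
N(rest) = Σ N(rest − s) over sources s of rest; N(one piece) = 1:
  size 1 → [6]=1  [8]=1
  size 2 → [5,6]=1  [6,8]=2  [7,8]=1
  size 3 → [3,5,6]=1  [4,7,8]=1  [5,6,8]=3  [6,7,8]=3
  size 4 → [2,4,7,8]=1  [3,5,6,8]=4  [4,6,7,8]=4  [5,6,7,8]=6
  size 5 → [1,2,4,7,8]=1  [2,4,6,7,8]=5  [3,5,6,7,8]=10  [4,5,6,7,8]=10
  size 6 → [0,1,2,4,7,8]=1  [1,2,4,6,7,8]=6  [2,4,5,6,7,8]=15  [3,4,5,6,7,8]=20
  size 7 → [0,1,2,4,6,7,8]=7  [1,2,4,5,6,7,8]=21  [2,3,4,5,6,7,8]=35
  first=0(a) contributes 56
  first=3(f) contributes 28
|[w]| = 84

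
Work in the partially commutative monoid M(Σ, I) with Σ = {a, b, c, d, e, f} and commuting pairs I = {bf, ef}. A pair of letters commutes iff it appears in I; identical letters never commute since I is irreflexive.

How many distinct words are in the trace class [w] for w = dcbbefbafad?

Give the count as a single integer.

5

#0=d has no predecessor
#1=c depends on [0:d]
#2=b depends on [1:c]
#3=b depends on [2:b]
#4=e depends on [3:b]
#5=f depends on [1:c]
#6=b depends on [4:e]
#7=a depends on [5:f, 6:b]
#8=f depends on [7:a]
#9=a depends on [8:f]
#10=d depends on [9:a]
sources: [0:d]
N(rest) = Σ N(rest − s) over sources s of rest; N(one piece) = 1:
  size 1 → [10]=1
  size 2 → [9,10]=1
  size 3 → [8,9,10]=1
  size 4 → [7,8,9,10]=1
  size 5 → [5,7,8,9,10]=1  [6,7,8,9,10]=1
  size 6 → [4,6,7,8,9,10]=1  [5,6,7,8,9,10]=2
  size 7 → [3,4,6,7,8,9,10]=1  [4,5,6,7,8,9,10]=3
  size 8 → [2,3,4,6,7,8,9,10]=1  [3,4,5,6,7,8,9,10]=4
  size 9 → [2,3,4,5,6,7,8,9,10]=5
  first=0(d) contributes 5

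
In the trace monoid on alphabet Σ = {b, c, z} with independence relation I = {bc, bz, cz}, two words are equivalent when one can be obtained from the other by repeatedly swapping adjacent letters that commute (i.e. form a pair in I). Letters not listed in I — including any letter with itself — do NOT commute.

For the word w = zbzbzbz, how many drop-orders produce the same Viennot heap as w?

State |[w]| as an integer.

drop 0:z onto floor
drop 1:b onto floor
drop 2:z onto {0:z}
drop 3:b onto {1:b}
drop 4:z onto {2:z}
drop 5:b onto {3:b}
drop 6:z onto {4:z}
ground layer = {0:z, 1:b}
drop-orders for the pieces not yet dropped (sum over which currently-grounded one goes next):
  1 to go: {5} 1  {6} 1
  2 to go: {3,5} 1  {4,6} 1  {5,6} 2
  3 to go: {1,3,5} 1  {2,4,6} 1  {3,5,6} 3  {4,5,6} 3
  4 to go: {0,2,4,6} 1  {1,3,5,6} 4  {2,4,5,6} 4  {3,4,5,6} 6
  5 to go: {0,2,4,5,6} 5  {1,3,4,5,6} 10  {2,3,4,5,6} 10
  if 0:z drops first: 20 orders
  if 1:b drops first: 15 orders
heap linearizations: 35

35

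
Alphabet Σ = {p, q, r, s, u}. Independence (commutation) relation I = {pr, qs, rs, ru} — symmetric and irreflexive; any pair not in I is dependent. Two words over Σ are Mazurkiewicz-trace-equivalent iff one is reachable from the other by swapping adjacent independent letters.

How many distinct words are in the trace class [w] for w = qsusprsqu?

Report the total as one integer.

piece 0:q — minimal
piece 1:s — minimal
piece 2:u rests on {0:q, 1:s}
piece 3:s rests on {2:u}
piece 4:p rests on {3:s}
piece 5:r rests on {0:q}
piece 6:s rests on {4:p}
piece 7:q rests on {4:p, 5:r}
piece 8:u rests on {6:s, 7:q}
minimal pieces: {0:q, 1:s}
ways to finish when only these pieces remain (= sum over removing one remaining piece with nothing left below it):
  1 left: {8}→1
  2 left: {6,8}→1  {7,8}→1
  3 left: {5,7,8}→1  {6,7,8}→2
  4 left: {4,6,7,8}→2  {5,6,7,8}→3
  5 left: {3,4,6,7,8}→2  {4,5,6,7,8}→5
  6 left: {2,3,4,6,7,8}→2  {3,4,5,6,7,8}→7
  7 left: {1,2,3,4,6,7,8}→2  {2,3,4,5,6,7,8}→9
  placing 0:q first → 11 extensions
  placing 1:s first → 9 extensions
total linear extensions = 20

20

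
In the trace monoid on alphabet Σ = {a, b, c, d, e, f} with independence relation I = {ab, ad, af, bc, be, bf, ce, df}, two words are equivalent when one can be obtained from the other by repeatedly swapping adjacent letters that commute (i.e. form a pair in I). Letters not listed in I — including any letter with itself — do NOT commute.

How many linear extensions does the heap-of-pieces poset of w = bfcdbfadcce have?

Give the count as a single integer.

0(b) covers ∅
1(f) covers ∅
2(c) covers 1:f
3(d) covers 0:b, 2:c
4(b) covers 3:d
5(f) covers 2:c
6(a) covers 2:c
7(d) covers 4:b
8(c) covers 5:f, 6:a, 7:d
9(c) covers 8:c
10(e) covers 5:f, 6:a, 7:d
floor of heap: 0:b, 1:f
completions by unplaced set U, small U first (add the entries for U minus each lowest piece of U):
  |U|=1: {9}:1  {10}:1
  |U|=2: {8,9}:1  {9,10}:2
  |U|=3: {8,9,10}:3
  |U|=4: {5,8,9,10}:3  {6,8,9,10}:3  {7,8,9,10}:3
  |U|=5: {4,7,8,9,10}:3  {5,6,8,9,10}:6  {5,7,8,9,10}:6  {6,7,8,9,10}:6
  |U|=6: {3,4,7,8,9,10}:3  {4,5,7,8,9,10}:9  {4,6,7,8,9,10}:9  {5,6,7,8,9,10}:18
  |U|=7: {0,3,4,7,8,9,10}:3  {3,4,5,7,8,9,10}:12  {3,4,6,7,8,9,10}:12  {4,5,6,7,8,9,10}:36
  |U|=8: {0,3,4,5,7,8,9,10}:15  {0,3,4,6,7,8,9,10}:15  {3,4,5,6,7,8,9,10}:60
  |U|=9: {0,3,4,5,6,7,8,9,10}:90  {2,3,4,5,6,7,8,9,10}:60
  start at 0(b): 60
  start at 1(f): 150
sum over floor = 210

210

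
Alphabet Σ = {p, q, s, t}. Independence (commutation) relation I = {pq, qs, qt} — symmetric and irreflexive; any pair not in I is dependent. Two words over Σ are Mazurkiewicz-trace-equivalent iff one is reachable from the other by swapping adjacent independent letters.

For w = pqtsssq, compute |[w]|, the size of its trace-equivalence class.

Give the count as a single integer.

21

drop 0:p onto floor
drop 1:q onto floor
drop 2:t onto {0:p}
drop 3:s onto {2:t}
drop 4:s onto {3:s}
drop 5:s onto {4:s}
drop 6:q onto {1:q}
ground layer = {0:p, 1:q}
drop-orders for the pieces not yet dropped (sum over which currently-grounded one goes next):
  1 to go: {5} 1  {6} 1
  2 to go: {1,6} 1  {4,5} 1  {5,6} 2
  3 to go: {1,5,6} 3  {3,4,5} 1  {4,5,6} 3
  4 to go: {1,4,5,6} 6  {2,3,4,5} 1  {3,4,5,6} 4
  5 to go: {0,2,3,4,5} 1  {1,3,4,5,6} 10  {2,3,4,5,6} 5
  if 0:p drops first: 15 orders
  if 1:q drops first: 6 orders
heap linearizations: 21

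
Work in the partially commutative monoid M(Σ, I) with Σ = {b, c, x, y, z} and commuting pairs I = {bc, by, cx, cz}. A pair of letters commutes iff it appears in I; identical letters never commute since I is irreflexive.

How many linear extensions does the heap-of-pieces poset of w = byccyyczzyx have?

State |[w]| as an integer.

0(b) covers ∅
1(y) covers ∅
2(c) covers 1:y
3(c) covers 2:c
4(y) covers 3:c
5(y) covers 4:y
6(c) covers 5:y
7(z) covers 0:b, 5:y
8(z) covers 7:z
9(y) covers 6:c, 8:z
10(x) covers 9:y
floor of heap: 0:b, 1:y
completions by unplaced set U, small U first (add the entries for U minus each lowest piece of U):
  |U|=1: {10}:1
  |U|=2: {9,10}:1
  |U|=3: {6,9,10}:1  {8,9,10}:1
  |U|=4: {6,8,9,10}:2  {7,8,9,10}:1
  |U|=5: {0,7,8,9,10}:1  {6,7,8,9,10}:3
  |U|=6: {0,6,7,8,9,10}:4  {5,6,7,8,9,10}:3
  |U|=7: {0,5,6,7,8,9,10}:7  {4,5,6,7,8,9,10}:3
  |U|=8: {0,4,5,6,7,8,9,10}:10  {3,4,5,6,7,8,9,10}:3
  |U|=9: {0,3,4,5,6,7,8,9,10}:13  {2,3,4,5,6,7,8,9,10}:3
  start at 0(b): 3
  start at 1(y): 16
sum over floor = 19

19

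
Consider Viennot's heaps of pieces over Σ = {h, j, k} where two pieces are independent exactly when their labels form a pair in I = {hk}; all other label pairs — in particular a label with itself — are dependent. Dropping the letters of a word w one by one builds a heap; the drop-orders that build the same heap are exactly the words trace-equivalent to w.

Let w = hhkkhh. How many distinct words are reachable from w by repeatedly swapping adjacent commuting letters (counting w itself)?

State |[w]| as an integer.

#0=h has no predecessor
#1=h depends on [0:h]
#2=k has no predecessor
#3=k depends on [2:k]
#4=h depends on [1:h]
#5=h depends on [4:h]
sources: [0:h, 2:k]
N(rest) = Σ N(rest − s) over sources s of rest; N(one piece) = 1:
  size 1 → [3]=1  [5]=1
  size 2 → [2,3]=1  [3,5]=2  [4,5]=1
  size 3 → [1,4,5]=1  [2,3,5]=3  [3,4,5]=3
  size 4 → [0,1,4,5]=1  [1,3,4,5]=4  [2,3,4,5]=6
  first=0(h) contributes 10
  first=2(k) contributes 5
|[w]| = 15

15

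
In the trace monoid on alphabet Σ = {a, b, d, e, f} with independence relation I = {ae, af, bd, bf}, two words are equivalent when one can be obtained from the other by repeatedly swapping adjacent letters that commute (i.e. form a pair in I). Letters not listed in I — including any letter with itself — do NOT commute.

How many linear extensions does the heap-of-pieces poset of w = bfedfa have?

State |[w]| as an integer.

4

drop 0:b onto floor
drop 1:f onto floor
drop 2:e onto {0:b, 1:f}
drop 3:d onto {2:e}
drop 4:f onto {3:d}
drop 5:a onto {3:d}
ground layer = {0:b, 1:f}
drop-orders for the pieces not yet dropped (sum over which currently-grounded one goes next):
  1 to go: {4} 1  {5} 1
  2 to go: {4,5} 2
  3 to go: {3,4,5} 2
  4 to go: {2,3,4,5} 2
  if 0:b drops first: 2 orders
  if 1:f drops first: 2 orders
heap linearizations: 4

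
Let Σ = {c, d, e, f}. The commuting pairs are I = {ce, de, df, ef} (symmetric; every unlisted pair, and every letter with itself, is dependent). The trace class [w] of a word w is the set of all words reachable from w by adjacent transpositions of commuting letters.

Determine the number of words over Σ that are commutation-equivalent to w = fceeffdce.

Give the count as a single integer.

252

#0=f has no predecessor
#1=c depends on [0:f]
#2=e has no predecessor
#3=e depends on [2:e]
#4=f depends on [1:c]
#5=f depends on [4:f]
#6=d depends on [1:c]
#7=c depends on [5:f, 6:d]
#8=e depends on [3:e]
sources: [0:f, 2:e]
N(rest) = Σ N(rest − s) over sources s of rest; N(one piece) = 1:
  size 1 → [7]=1  [8]=1
  size 2 → [3,8]=1  [5,7]=1  [6,7]=1  [7,8]=2
  size 3 → [2,3,8]=1  [3,7,8]=3  [4,5,7]=1  [5,6,7]=2  [5,7,8]=3  [6,7,8]=3
  size 4 → [2,3,7,8]=4  [3,5,7,8]=6  [3,6,7,8]=6  [4,5,6,7]=3  [4,5,7,8]=4  [5,6,7,8]=8
  size 5 → [1,4,5,6,7]=3  [2,3,5,7,8]=10  [2,3,6,7,8]=10  [3,4,5,7,8]=10  [3,5,6,7,8]=20  [4,5,6,7,8]=15
  size 6 → [0,1,4,5,6,7]=3  [1,4,5,6,7,8]=18  [2,3,4,5,7,8]=20  [2,3,5,6,7,8]=40  [3,4,5,6,7,8]=45
  size 7 → [0,1,4,5,6,7,8]=21  [1,3,4,5,6,7,8]=63  [2,3,4,5,6,7,8]=105
  first=0(f) contributes 168
  first=2(e) contributes 84
|[w]| = 252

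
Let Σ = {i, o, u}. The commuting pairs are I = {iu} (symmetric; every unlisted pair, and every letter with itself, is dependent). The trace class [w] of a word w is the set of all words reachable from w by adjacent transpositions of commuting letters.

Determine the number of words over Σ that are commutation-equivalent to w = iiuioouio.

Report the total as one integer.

piece 0:i — minimal
piece 1:i rests on {0:i}
piece 2:u — minimal
piece 3:i rests on {1:i}
piece 4:o rests on {2:u, 3:i}
piece 5:o rests on {4:o}
piece 6:u rests on {5:o}
piece 7:i rests on {5:o}
piece 8:o rests on {6:u, 7:i}
minimal pieces: {0:i, 2:u}
ways to finish when only these pieces remain (= sum over removing one remaining piece with nothing left below it):
  1 left: {8}→1
  2 left: {6,8}→1  {7,8}→1
  3 left: {6,7,8}→2
  4 left: {5,6,7,8}→2
  5 left: {4,5,6,7,8}→2
  6 left: {2,4,5,6,7,8}→2  {3,4,5,6,7,8}→2
  7 left: {1,3,4,5,6,7,8}→2  {2,3,4,5,6,7,8}→4
  placing 0:i first → 6 extensions
  placing 2:u first → 2 extensions
total linear extensions = 8

8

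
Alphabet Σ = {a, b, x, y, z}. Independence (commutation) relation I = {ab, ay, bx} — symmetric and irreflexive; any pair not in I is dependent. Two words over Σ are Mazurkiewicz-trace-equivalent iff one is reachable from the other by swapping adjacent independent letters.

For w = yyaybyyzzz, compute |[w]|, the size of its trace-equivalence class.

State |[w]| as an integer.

7

0(y) covers ∅
1(y) covers 0:y
2(a) covers ∅
3(y) covers 1:y
4(b) covers 3:y
5(y) covers 4:b
6(y) covers 5:y
7(z) covers 2:a, 6:y
8(z) covers 7:z
9(z) covers 8:z
floor of heap: 0:y, 2:a
completions by unplaced set U, small U first (add the entries for U minus each lowest piece of U):
  |U|=1: {9}:1
  |U|=2: {8,9}:1
  |U|=3: {7,8,9}:1
  |U|=4: {2,7,8,9}:1  {6,7,8,9}:1
  |U|=5: {2,6,7,8,9}:2  {5,6,7,8,9}:1
  |U|=6: {2,5,6,7,8,9}:3  {4,5,6,7,8,9}:1
  |U|=7: {2,4,5,6,7,8,9}:4  {3,4,5,6,7,8,9}:1
  |U|=8: {1,3,4,5,6,7,8,9}:1  {2,3,4,5,6,7,8,9}:5
  start at 0(y): 6
  start at 2(a): 1
sum over floor = 7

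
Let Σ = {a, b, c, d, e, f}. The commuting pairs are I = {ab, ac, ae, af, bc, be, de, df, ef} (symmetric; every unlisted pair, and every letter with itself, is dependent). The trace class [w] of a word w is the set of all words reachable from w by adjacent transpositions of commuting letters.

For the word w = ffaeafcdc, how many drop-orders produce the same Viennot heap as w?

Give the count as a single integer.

0(f) covers ∅
1(f) covers 0:f
2(a) covers ∅
3(e) covers ∅
4(a) covers 2:a
5(f) covers 1:f
6(c) covers 3:e, 5:f
7(d) covers 4:a, 6:c
8(c) covers 7:d
floor of heap: 0:f, 2:a, 3:e
completions by unplaced set U, small U first (add the entries for U minus each lowest piece of U):
  |U|=1: {8}:1
  |U|=2: {7,8}:1
  |U|=3: {4,7,8}:1  {6,7,8}:1
  |U|=4: {2,4,7,8}:1  {3,6,7,8}:1  {4,6,7,8}:2  {5,6,7,8}:1
  |U|=5: {1,5,6,7,8}:1  {2,4,6,7,8}:3  {3,4,6,7,8}:3  {3,5,6,7,8}:2  {4,5,6,7,8}:3
  |U|=6: {0,1,5,6,7,8}:1  {1,3,5,6,7,8}:3  {1,4,5,6,7,8}:4  {2,3,4,6,7,8}:6  {2,4,5,6,7,8}:6  {3,4,5,6,7,8}:8
  |U|=7: {0,1,3,5,6,7,8}:4  {0,1,4,5,6,7,8}:5  {1,2,4,5,6,7,8}:10  {1,3,4,5,6,7,8}:15  {2,3,4,5,6,7,8}:20
  start at 0(f): 45
  start at 2(a): 24
  start at 3(e): 15
sum over floor = 84

84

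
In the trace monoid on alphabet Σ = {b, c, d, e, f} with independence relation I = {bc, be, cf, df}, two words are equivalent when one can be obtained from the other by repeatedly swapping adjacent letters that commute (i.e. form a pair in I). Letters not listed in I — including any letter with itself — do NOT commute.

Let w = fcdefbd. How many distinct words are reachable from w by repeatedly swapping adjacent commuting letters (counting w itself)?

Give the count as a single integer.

#0=f has no predecessor
#1=c has no predecessor
#2=d depends on [1:c]
#3=e depends on [0:f, 2:d]
#4=f depends on [3:e]
#5=b depends on [4:f]
#6=d depends on [5:b]
sources: [0:f, 1:c]
N(rest) = Σ N(rest − s) over sources s of rest; N(one piece) = 1:
  size 1 → [6]=1
  size 2 → [5,6]=1
  size 3 → [4,5,6]=1
  size 4 → [3,4,5,6]=1
  size 5 → [0,3,4,5,6]=1  [2,3,4,5,6]=1
  first=0(f) contributes 1
  first=1(c) contributes 2
|[w]| = 3

3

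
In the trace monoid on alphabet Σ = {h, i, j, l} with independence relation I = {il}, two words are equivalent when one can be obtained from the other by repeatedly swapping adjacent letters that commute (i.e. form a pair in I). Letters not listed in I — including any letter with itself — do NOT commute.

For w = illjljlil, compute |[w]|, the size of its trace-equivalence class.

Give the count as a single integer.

9

0(i) covers ∅
1(l) covers ∅
2(l) covers 1:l
3(j) covers 0:i, 2:l
4(l) covers 3:j
5(j) covers 4:l
6(l) covers 5:j
7(i) covers 5:j
8(l) covers 6:l
floor of heap: 0:i, 1:l
completions by unplaced set U, small U first (add the entries for U minus each lowest piece of U):
  |U|=1: {7}:1  {8}:1
  |U|=2: {6,8}:1  {7,8}:2
  |U|=3: {6,7,8}:3
  |U|=4: {5,6,7,8}:3
  |U|=5: {4,5,6,7,8}:3
  |U|=6: {3,4,5,6,7,8}:3
  |U|=7: {0,3,4,5,6,7,8}:3  {2,3,4,5,6,7,8}:3
  start at 0(i): 3
  start at 1(l): 6
sum over floor = 9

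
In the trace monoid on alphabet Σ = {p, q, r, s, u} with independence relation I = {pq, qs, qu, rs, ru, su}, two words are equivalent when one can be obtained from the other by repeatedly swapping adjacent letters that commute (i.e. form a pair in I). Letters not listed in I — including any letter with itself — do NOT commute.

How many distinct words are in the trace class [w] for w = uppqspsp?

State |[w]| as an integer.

8

piece 0:u — minimal
piece 1:p rests on {0:u}
piece 2:p rests on {1:p}
piece 3:q — minimal
piece 4:s rests on {2:p}
piece 5:p rests on {4:s}
piece 6:s rests on {5:p}
piece 7:p rests on {6:s}
minimal pieces: {0:u, 3:q}
ways to finish when only these pieces remain (= sum over removing one remaining piece with nothing left below it):
  1 left: {3}→1  {7}→1
  2 left: {3,7}→2  {6,7}→1
  3 left: {3,6,7}→3  {5,6,7}→1
  4 left: {3,5,6,7}→4  {4,5,6,7}→1
  5 left: {2,4,5,6,7}→1  {3,4,5,6,7}→5
  6 left: {1,2,4,5,6,7}→1  {2,3,4,5,6,7}→6
  placing 0:u first → 7 extensions
  placing 3:q first → 1 extensions
total linear extensions = 8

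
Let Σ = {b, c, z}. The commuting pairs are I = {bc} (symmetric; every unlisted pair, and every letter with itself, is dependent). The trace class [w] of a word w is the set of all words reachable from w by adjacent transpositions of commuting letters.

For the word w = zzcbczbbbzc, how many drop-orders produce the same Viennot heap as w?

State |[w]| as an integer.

#0=z has no predecessor
#1=z depends on [0:z]
#2=c depends on [1:z]
#3=b depends on [1:z]
#4=c depends on [2:c]
#5=z depends on [3:b, 4:c]
#6=b depends on [5:z]
#7=b depends on [6:b]
#8=b depends on [7:b]
#9=z depends on [8:b]
#10=c depends on [9:z]
sources: [0:z]
N(rest) = Σ N(rest − s) over sources s of rest; N(one piece) = 1:
  size 1 → [10]=1
  size 2 → [9,10]=1
  size 3 → [8,9,10]=1
  size 4 → [7,8,9,10]=1
  size 5 → [6,7,8,9,10]=1
  size 6 → [5,6,7,8,9,10]=1
  size 7 → [3,5,6,7,8,9,10]=1  [4,5,6,7,8,9,10]=1
  size 8 → [2,4,5,6,7,8,9,10]=1  [3,4,5,6,7,8,9,10]=2
  size 9 → [2,3,4,5,6,7,8,9,10]=3
  first=0(z) contributes 3

3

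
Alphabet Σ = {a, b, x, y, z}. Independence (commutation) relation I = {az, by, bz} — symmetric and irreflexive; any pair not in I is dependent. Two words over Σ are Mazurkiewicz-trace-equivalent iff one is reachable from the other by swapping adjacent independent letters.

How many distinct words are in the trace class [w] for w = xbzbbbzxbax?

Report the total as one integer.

#0=x has no predecessor
#1=b depends on [0:x]
#2=z depends on [0:x]
#3=b depends on [1:b]
#4=b depends on [3:b]
#5=b depends on [4:b]
#6=z depends on [2:z]
#7=x depends on [5:b, 6:z]
#8=b depends on [7:x]
#9=a depends on [8:b]
#10=x depends on [9:a]
sources: [0:x]
N(rest) = Σ N(rest − s) over sources s of rest; N(one piece) = 1:
  size 1 → [10]=1
  size 2 → [9,10]=1
  size 3 → [8,9,10]=1
  size 4 → [7,8,9,10]=1
  size 5 → [5,7,8,9,10]=1  [6,7,8,9,10]=1
  size 6 → [2,6,7,8,9,10]=1  [4,5,7,8,9,10]=1  [5,6,7,8,9,10]=2
  size 7 → [2,5,6,7,8,9,10]=3  [3,4,5,7,8,9,10]=1  [4,5,6,7,8,9,10]=3
  size 8 → [1,3,4,5,7,8,9,10]=1  [2,4,5,6,7,8,9,10]=6  [3,4,5,6,7,8,9,10]=4
  size 9 → [1,3,4,5,6,7,8,9,10]=5  [2,3,4,5,6,7,8,9,10]=10
  first=0(x) contributes 15

15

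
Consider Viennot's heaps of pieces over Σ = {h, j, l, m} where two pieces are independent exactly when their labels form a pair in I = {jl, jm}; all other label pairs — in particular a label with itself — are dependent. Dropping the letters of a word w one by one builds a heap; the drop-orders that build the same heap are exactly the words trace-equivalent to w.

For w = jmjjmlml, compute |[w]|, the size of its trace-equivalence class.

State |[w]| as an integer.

56

piece 0:j — minimal
piece 1:m — minimal
piece 2:j rests on {0:j}
piece 3:j rests on {2:j}
piece 4:m rests on {1:m}
piece 5:l rests on {4:m}
piece 6:m rests on {5:l}
piece 7:l rests on {6:m}
minimal pieces: {0:j, 1:m}
ways to finish when only these pieces remain (= sum over removing one remaining piece with nothing left below it):
  1 left: {3}→1  {7}→1
  2 left: {2,3}→1  {3,7}→2  {6,7}→1
  3 left: {0,2,3}→1  {2,3,7}→3  {3,6,7}→3  {5,6,7}→1
  4 left: {0,2,3,7}→4  {2,3,6,7}→6  {3,5,6,7}→4  {4,5,6,7}→1
  5 left: {0,2,3,6,7}→10  {1,4,5,6,7}→1  {2,3,5,6,7}→10  {3,4,5,6,7}→5
  6 left: {0,2,3,5,6,7}→20  {1,3,4,5,6,7}→6  {2,3,4,5,6,7}→15
  placing 0:j first → 21 extensions
  placing 1:m first → 35 extensions
total linear extensions = 56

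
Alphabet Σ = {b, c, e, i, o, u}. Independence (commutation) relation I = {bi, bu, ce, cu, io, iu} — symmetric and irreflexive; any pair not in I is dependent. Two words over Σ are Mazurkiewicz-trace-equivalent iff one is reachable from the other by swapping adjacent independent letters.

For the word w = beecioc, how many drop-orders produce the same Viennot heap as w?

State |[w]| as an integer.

6

0(b) covers ∅
1(e) covers 0:b
2(e) covers 1:e
3(c) covers 0:b
4(i) covers 2:e, 3:c
5(o) covers 2:e, 3:c
6(c) covers 4:i, 5:o
floor of heap: 0:b
completions by unplaced set U, small U first (add the entries for U minus each lowest piece of U):
  |U|=1: {6}:1
  |U|=2: {4,6}:1  {5,6}:1
  |U|=3: {4,5,6}:2
  |U|=4: {2,4,5,6}:2  {3,4,5,6}:2
  |U|=5: {1,2,4,5,6}:2  {2,3,4,5,6}:4
  start at 0(b): 6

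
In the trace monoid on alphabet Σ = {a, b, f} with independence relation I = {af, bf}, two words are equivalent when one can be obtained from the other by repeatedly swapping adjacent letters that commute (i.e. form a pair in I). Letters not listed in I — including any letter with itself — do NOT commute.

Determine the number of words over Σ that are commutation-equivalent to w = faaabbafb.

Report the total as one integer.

#0=f has no predecessor
#1=a has no predecessor
#2=a depends on [1:a]
#3=a depends on [2:a]
#4=b depends on [3:a]
#5=b depends on [4:b]
#6=a depends on [5:b]
#7=f depends on [0:f]
#8=b depends on [6:a]
sources: [0:f, 1:a]
N(rest) = Σ N(rest − s) over sources s of rest; N(one piece) = 1:
  size 1 → [7]=1  [8]=1
  size 2 → [0,7]=1  [6,8]=1  [7,8]=2
  size 3 → [0,7,8]=3  [5,6,8]=1  [6,7,8]=3
  size 4 → [0,6,7,8]=6  [4,5,6,8]=1  [5,6,7,8]=4
  size 5 → [0,5,6,7,8]=10  [3,4,5,6,8]=1  [4,5,6,7,8]=5
  size 6 → [0,4,5,6,7,8]=15  [2,3,4,5,6,8]=1  [3,4,5,6,7,8]=6
  size 7 → [0,3,4,5,6,7,8]=21  [1,2,3,4,5,6,8]=1  [2,3,4,5,6,7,8]=7
  first=0(f) contributes 8
  first=1(a) contributes 28
|[w]| = 36

36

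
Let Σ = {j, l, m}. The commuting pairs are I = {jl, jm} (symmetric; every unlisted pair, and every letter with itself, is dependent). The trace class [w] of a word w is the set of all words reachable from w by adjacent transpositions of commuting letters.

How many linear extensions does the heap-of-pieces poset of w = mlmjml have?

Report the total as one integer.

0(m) covers ∅
1(l) covers 0:m
2(m) covers 1:l
3(j) covers ∅
4(m) covers 2:m
5(l) covers 4:m
floor of heap: 0:m, 3:j
completions by unplaced set U, small U first (add the entries for U minus each lowest piece of U):
  |U|=1: {3}:1  {5}:1
  |U|=2: {3,5}:2  {4,5}:1
  |U|=3: {2,4,5}:1  {3,4,5}:3
  |U|=4: {1,2,4,5}:1  {2,3,4,5}:4
  start at 0(m): 5
  start at 3(j): 1
sum over floor = 6

6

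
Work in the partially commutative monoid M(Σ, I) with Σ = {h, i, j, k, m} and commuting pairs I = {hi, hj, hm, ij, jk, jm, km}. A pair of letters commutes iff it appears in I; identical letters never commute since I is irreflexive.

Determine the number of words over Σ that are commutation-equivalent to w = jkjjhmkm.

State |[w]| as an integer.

560

0(j) covers ∅
1(k) covers ∅
2(j) covers 0:j
3(j) covers 2:j
4(h) covers 1:k
5(m) covers ∅
6(k) covers 4:h
7(m) covers 5:m
floor of heap: 0:j, 1:k, 5:m
completions by unplaced set U, small U first (add the entries for U minus each lowest piece of U):
  |U|=1: {3}:1  {6}:1  {7}:1
  |U|=2: {2,3}:1  {3,6}:2  {3,7}:2  {4,6}:1  {5,7}:1  {6,7}:2
  |U|=3: {0,2,3}:1  {1,4,6}:1  {2,3,6}:3  {2,3,7}:3  {3,4,6}:3  {3,5,7}:3  {3,6,7}:6  {4,6,7}:3  {5,6,7}:3
  |U|=4: {0,2,3,6}:4  {0,2,3,7}:4  {1,3,4,6}:4  {1,4,6,7}:4  {2,3,4,6}:6  {2,3,5,7}:6  {2,3,6,7}:12  {3,4,6,7}:12  {3,5,6,7}:12  {4,5,6,7}:6
  |U|=5: {0,2,3,4,6}:10  {0,2,3,5,7}:10  {0,2,3,6,7}:20  {1,2,3,4,6}:10  {1,3,4,6,7}:20  {1,4,5,6,7}:10  {2,3,4,6,7}:30  {2,3,5,6,7}:30  {3,4,5,6,7}:30
  |U|=6: {0,1,2,3,4,6}:20  {0,2,3,4,6,7}:60  {0,2,3,5,6,7}:60  {1,2,3,4,6,7}:60  {1,3,4,5,6,7}:60  {2,3,4,5,6,7}:90
  start at 0(j): 210
  start at 1(k): 210
  start at 5(m): 140
sum over floor = 560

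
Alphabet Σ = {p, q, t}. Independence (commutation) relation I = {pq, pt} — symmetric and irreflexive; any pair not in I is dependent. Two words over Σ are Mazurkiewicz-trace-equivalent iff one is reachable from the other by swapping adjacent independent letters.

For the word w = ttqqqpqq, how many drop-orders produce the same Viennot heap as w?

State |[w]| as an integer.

8

0(t) covers ∅
1(t) covers 0:t
2(q) covers 1:t
3(q) covers 2:q
4(q) covers 3:q
5(p) covers ∅
6(q) covers 4:q
7(q) covers 6:q
floor of heap: 0:t, 5:p
completions by unplaced set U, small U first (add the entries for U minus each lowest piece of U):
  |U|=1: {5}:1  {7}:1
  |U|=2: {5,7}:2  {6,7}:1
  |U|=3: {4,6,7}:1  {5,6,7}:3
  |U|=4: {3,4,6,7}:1  {4,5,6,7}:4
  |U|=5: {2,3,4,6,7}:1  {3,4,5,6,7}:5
  |U|=6: {1,2,3,4,6,7}:1  {2,3,4,5,6,7}:6
  start at 0(t): 7
  start at 5(p): 1
sum over floor = 8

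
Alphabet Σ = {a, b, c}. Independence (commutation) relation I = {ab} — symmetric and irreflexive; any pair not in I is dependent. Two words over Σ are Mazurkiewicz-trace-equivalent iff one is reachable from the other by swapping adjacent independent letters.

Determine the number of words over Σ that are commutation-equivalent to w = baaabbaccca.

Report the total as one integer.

#0=b has no predecessor
#1=a has no predecessor
#2=a depends on [1:a]
#3=a depends on [2:a]
#4=b depends on [0:b]
#5=b depends on [4:b]
#6=a depends on [3:a]
#7=c depends on [5:b, 6:a]
#8=c depends on [7:c]
#9=c depends on [8:c]
#10=a depends on [9:c]
sources: [0:b, 1:a]
N(rest) = Σ N(rest − s) over sources s of rest; N(one piece) = 1:
  size 1 → [10]=1
  size 2 → [9,10]=1
  size 3 → [8,9,10]=1
  size 4 → [7,8,9,10]=1
  size 5 → [5,7,8,9,10]=1  [6,7,8,9,10]=1
  size 6 → [3,6,7,8,9,10]=1  [4,5,7,8,9,10]=1  [5,6,7,8,9,10]=2
  size 7 → [0,4,5,7,8,9,10]=1  [2,3,6,7,8,9,10]=1  [3,5,6,7,8,9,10]=3  [4,5,6,7,8,9,10]=3
  size 8 → [0,4,5,6,7,8,9,10]=4  [1,2,3,6,7,8,9,10]=1  [2,3,5,6,7,8,9,10]=4  [3,4,5,6,7,8,9,10]=6
  size 9 → [0,3,4,5,6,7,8,9,10]=10  [1,2,3,5,6,7,8,9,10]=5  [2,3,4,5,6,7,8,9,10]=10
  first=0(b) contributes 15
  first=1(a) contributes 20
|[w]| = 35

35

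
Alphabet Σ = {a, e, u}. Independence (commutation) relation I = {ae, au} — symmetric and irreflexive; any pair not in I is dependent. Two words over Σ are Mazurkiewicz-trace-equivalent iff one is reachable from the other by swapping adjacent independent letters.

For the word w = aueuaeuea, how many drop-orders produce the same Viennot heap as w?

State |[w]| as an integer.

84

drop 0:a onto floor
drop 1:u onto floor
drop 2:e onto {1:u}
drop 3:u onto {2:e}
drop 4:a onto {0:a}
drop 5:e onto {3:u}
drop 6:u onto {5:e}
drop 7:e onto {6:u}
drop 8:a onto {4:a}
ground layer = {0:a, 1:u}
drop-orders for the pieces not yet dropped (sum over which currently-grounded one goes next):
  1 to go: {7} 1  {8} 1
  2 to go: {4,8} 1  {6,7} 1  {7,8} 2
  3 to go: {0,4,8} 1  {4,7,8} 3  {5,6,7} 1  {6,7,8} 3
  4 to go: {0,4,7,8} 4  {3,5,6,7} 1  {4,6,7,8} 6  {5,6,7,8} 4
  5 to go: {0,4,6,7,8} 10  {2,3,5,6,7} 1  {3,5,6,7,8} 5  {4,5,6,7,8} 10
  6 to go: {0,4,5,6,7,8} 20  {1,2,3,5,6,7} 1  {2,3,5,6,7,8} 6  {3,4,5,6,7,8} 15
  7 to go: {0,3,4,5,6,7,8} 35  {1,2,3,5,6,7,8} 7  {2,3,4,5,6,7,8} 21
  if 0:a drops first: 28 orders
  if 1:u drops first: 56 orders
heap linearizations: 84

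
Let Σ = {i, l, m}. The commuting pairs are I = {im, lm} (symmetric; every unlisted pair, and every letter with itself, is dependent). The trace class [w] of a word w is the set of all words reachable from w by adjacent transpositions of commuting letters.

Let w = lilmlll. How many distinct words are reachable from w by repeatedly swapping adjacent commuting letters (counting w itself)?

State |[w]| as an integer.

piece 0:l — minimal
piece 1:i rests on {0:l}
piece 2:l rests on {1:i}
piece 3:m — minimal
piece 4:l rests on {2:l}
piece 5:l rests on {4:l}
piece 6:l rests on {5:l}
minimal pieces: {0:l, 3:m}
ways to finish when only these pieces remain (= sum over removing one remaining piece with nothing left below it):
  1 left: {3}→1  {6}→1
  2 left: {3,6}→2  {5,6}→1
  3 left: {3,5,6}→3  {4,5,6}→1
  4 left: {2,4,5,6}→1  {3,4,5,6}→4
  5 left: {1,2,4,5,6}→1  {2,3,4,5,6}→5
  placing 0:l first → 6 extensions
  placing 3:m first → 1 extensions
total linear extensions = 7

7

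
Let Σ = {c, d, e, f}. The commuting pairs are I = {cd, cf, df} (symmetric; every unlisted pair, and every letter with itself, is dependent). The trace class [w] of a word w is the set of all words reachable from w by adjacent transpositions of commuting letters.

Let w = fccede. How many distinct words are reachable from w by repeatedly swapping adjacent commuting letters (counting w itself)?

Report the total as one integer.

#0=f has no predecessor
#1=c has no predecessor
#2=c depends on [1:c]
#3=e depends on [0:f, 2:c]
#4=d depends on [3:e]
#5=e depends on [4:d]
sources: [0:f, 1:c]
N(rest) = Σ N(rest − s) over sources s of rest; N(one piece) = 1:
  size 1 → [5]=1
  size 2 → [4,5]=1
  size 3 → [3,4,5]=1
  size 4 → [0,3,4,5]=1  [2,3,4,5]=1
  first=0(f) contributes 1
  first=1(c) contributes 2
|[w]| = 3

3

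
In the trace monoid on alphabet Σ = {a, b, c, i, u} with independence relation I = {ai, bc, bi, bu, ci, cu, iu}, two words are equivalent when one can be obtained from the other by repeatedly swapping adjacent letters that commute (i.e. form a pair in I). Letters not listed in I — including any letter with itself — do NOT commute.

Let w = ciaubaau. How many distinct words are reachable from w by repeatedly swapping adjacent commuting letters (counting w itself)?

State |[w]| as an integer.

16

drop 0:c onto floor
drop 1:i onto floor
drop 2:a onto {0:c}
drop 3:u onto {2:a}
drop 4:b onto {2:a}
drop 5:a onto {3:u, 4:b}
drop 6:a onto {5:a}
drop 7:u onto {6:a}
ground layer = {0:c, 1:i}
drop-orders for the pieces not yet dropped (sum over which currently-grounded one goes next):
  1 to go: {1} 1  {7} 1
  2 to go: {1,7} 2  {6,7} 1
  3 to go: {1,6,7} 3  {5,6,7} 1
  4 to go: {1,5,6,7} 4  {3,5,6,7} 1  {4,5,6,7} 1
  5 to go: {1,3,5,6,7} 5  {1,4,5,6,7} 5  {3,4,5,6,7} 2
  6 to go: {1,3,4,5,6,7} 12  {2,3,4,5,6,7} 2
  if 0:c drops first: 14 orders
  if 1:i drops first: 2 orders
heap linearizations: 16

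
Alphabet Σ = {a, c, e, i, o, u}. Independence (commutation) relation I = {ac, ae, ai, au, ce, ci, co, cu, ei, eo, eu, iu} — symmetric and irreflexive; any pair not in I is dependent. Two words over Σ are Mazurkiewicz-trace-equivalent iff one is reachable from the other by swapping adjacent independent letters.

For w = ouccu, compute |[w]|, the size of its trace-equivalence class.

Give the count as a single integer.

10

0(o) covers ∅
1(u) covers 0:o
2(c) covers ∅
3(c) covers 2:c
4(u) covers 1:u
floor of heap: 0:o, 2:c
completions by unplaced set U, small U first (add the entries for U minus each lowest piece of U):
  |U|=1: {3}:1  {4}:1
  |U|=2: {1,4}:1  {2,3}:1  {3,4}:2
  |U|=3: {0,1,4}:1  {1,3,4}:3  {2,3,4}:3
  start at 0(o): 6
  start at 2(c): 4
sum over floor = 10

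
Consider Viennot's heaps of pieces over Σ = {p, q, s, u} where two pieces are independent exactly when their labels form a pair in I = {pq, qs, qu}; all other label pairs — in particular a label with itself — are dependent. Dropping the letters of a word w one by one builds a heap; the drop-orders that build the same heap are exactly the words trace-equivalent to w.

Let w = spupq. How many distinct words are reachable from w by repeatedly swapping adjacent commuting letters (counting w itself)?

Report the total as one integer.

0(s) covers ∅
1(p) covers 0:s
2(u) covers 1:p
3(p) covers 2:u
4(q) covers ∅
floor of heap: 0:s, 4:q
completions by unplaced set U, small U first (add the entries for U minus each lowest piece of U):
  |U|=1: {3}:1  {4}:1
  |U|=2: {2,3}:1  {3,4}:2
  |U|=3: {1,2,3}:1  {2,3,4}:3
  start at 0(s): 4
  start at 4(q): 1
sum over floor = 5

5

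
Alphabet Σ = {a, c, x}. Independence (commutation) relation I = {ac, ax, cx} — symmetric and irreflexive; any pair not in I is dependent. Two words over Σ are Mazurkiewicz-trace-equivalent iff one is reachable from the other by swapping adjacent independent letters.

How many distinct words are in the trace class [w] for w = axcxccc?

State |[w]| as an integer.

#0=a has no predecessor
#1=x has no predecessor
#2=c has no predecessor
#3=x depends on [1:x]
#4=c depends on [2:c]
#5=c depends on [4:c]
#6=c depends on [5:c]
sources: [0:a, 1:x, 2:c]
N(rest) = Σ N(rest − s) over sources s of rest; N(one piece) = 1:
  size 1 → [0]=1  [3]=1  [6]=1
  size 2 → [0,3]=2  [0,6]=2  [1,3]=1  [3,6]=2  [5,6]=1
  size 3 → [0,1,3]=3  [0,3,6]=6  [0,5,6]=3  [1,3,6]=3  [3,5,6]=3  [4,5,6]=1
  size 4 → [0,1,3,6]=12  [0,3,5,6]=12  [0,4,5,6]=4  [1,3,5,6]=6  [2,4,5,6]=1  [3,4,5,6]=4
  size 5 → [0,1,3,5,6]=30  [0,2,4,5,6]=5  [0,3,4,5,6]=20  [1,3,4,5,6]=10  [2,3,4,5,6]=5
  first=0(a) contributes 15
  first=1(x) contributes 30
  first=2(c) contributes 60
|[w]| = 105

105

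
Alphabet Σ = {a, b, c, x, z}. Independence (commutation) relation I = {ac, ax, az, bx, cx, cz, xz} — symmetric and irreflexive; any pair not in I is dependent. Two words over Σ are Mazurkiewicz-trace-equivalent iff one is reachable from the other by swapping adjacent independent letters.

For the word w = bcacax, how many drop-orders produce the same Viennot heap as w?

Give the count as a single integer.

0(b) covers ∅
1(c) covers 0:b
2(a) covers 0:b
3(c) covers 1:c
4(a) covers 2:a
5(x) covers ∅
floor of heap: 0:b, 5:x
completions by unplaced set U, small U first (add the entries for U minus each lowest piece of U):
  |U|=1: {3}:1  {4}:1  {5}:1
  |U|=2: {1,3}:1  {2,4}:1  {3,4}:2  {3,5}:2  {4,5}:2
  |U|=3: {1,3,4}:3  {1,3,5}:3  {2,3,4}:3  {2,4,5}:3  {3,4,5}:6
  |U|=4: {1,2,3,4}:6  {1,3,4,5}:12  {2,3,4,5}:12
  start at 0(b): 30
  start at 5(x): 6
sum over floor = 36

36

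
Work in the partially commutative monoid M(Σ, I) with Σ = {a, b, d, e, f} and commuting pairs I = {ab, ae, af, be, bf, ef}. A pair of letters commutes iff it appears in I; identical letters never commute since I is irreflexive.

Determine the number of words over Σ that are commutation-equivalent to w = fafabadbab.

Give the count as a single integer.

#0=f has no predecessor
#1=a has no predecessor
#2=f depends on [0:f]
#3=a depends on [1:a]
#4=b has no predecessor
#5=a depends on [3:a]
#6=d depends on [2:f, 4:b, 5:a]
#7=b depends on [6:d]
#8=a depends on [6:d]
#9=b depends on [7:b]
sources: [0:f, 1:a, 4:b]
N(rest) = Σ N(rest − s) over sources s of rest; N(one piece) = 1:
  size 1 → [8]=1  [9]=1
  size 2 → [7,9]=1  [8,9]=2
  size 3 → [7,8,9]=3
  size 4 → [6,7,8,9]=3
  size 5 → [2,6,7,8,9]=3  [4,6,7,8,9]=3  [5,6,7,8,9]=3
  size 6 → [0,2,6,7,8,9]=3  [2,4,6,7,8,9]=6  [2,5,6,7,8,9]=6  [3,5,6,7,8,9]=3  [4,5,6,7,8,9]=6
  size 7 → [0,2,4,6,7,8,9]=9  [0,2,5,6,7,8,9]=9  [1,3,5,6,7,8,9]=3  [2,3,5,6,7,8,9]=9  [2,4,5,6,7,8,9]=18  [3,4,5,6,7,8,9]=9
  size 8 → [0,2,3,5,6,7,8,9]=18  [0,2,4,5,6,7,8,9]=36  [1,2,3,5,6,7,8,9]=12  [1,3,4,5,6,7,8,9]=12  [2,3,4,5,6,7,8,9]=36
  first=0(f) contributes 60
  first=1(a) contributes 90
  first=4(b) contributes 30
|[w]| = 180

180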